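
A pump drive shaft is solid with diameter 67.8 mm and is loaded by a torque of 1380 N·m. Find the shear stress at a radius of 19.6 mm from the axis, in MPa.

J = πd⁴/32 = π(0.0678)⁴/32 = 2.075×10^-6 m⁴.
Shear stress varies linearly with radius: τ = T·r/J = 1380 × 0.0196 / 2.075×10^-6 = 1.304×10^7 Pa.

13.0 MPa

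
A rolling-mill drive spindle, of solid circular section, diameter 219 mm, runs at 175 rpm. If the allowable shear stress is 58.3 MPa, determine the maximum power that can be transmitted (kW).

J = πd⁴/32 = π(0.219)⁴/32 = 2.258×10^-4 m⁴.
T_max = τ_allow·J/r = 5.83×10^7 × 2.258×10^-4 / 0.110 = 120200 N·m.
ω = 2π·175/60 = 18.33 rad/s, so P_max = T_max·ω = 2.203×10^6 W.

2200 kW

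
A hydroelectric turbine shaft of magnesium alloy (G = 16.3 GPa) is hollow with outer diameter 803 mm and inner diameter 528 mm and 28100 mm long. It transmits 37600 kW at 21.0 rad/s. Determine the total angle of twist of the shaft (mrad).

ω = 21.0 rad/s, so T = P/ω = 37600×10³ / 21.00 = 1.790e6 N·m.
J = π(d_o⁴ − d_i⁴)/32 = π(0.803⁴ − 0.528⁴)/32 = 0.03319 m⁴.
θ = T·L/(G·J) = 1.790e6 × 28.1 / (16.3×10⁹ × 0.03319) = 0.09300 rad.

93.0 mrad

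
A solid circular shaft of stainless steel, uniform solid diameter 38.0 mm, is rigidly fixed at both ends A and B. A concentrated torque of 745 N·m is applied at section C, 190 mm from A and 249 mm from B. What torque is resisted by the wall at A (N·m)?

423 N·m

With uniform GJ and both ends fixed, compatibility θ_AC = θ_CB gives T_A·a = T_B·b, together with T_A + T_B = T₀.
T_A = T₀·b/(a+b) = 745.0·249/439.0 = 422.6 N·m; T_B = 322.4 N·m.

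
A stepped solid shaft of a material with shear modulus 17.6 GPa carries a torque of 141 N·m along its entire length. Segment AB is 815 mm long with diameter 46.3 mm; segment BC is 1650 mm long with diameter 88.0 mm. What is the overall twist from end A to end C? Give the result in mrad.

16.7 mrad

J_AB = π(0.0463)⁴/32 = 4.51×10^-7 m⁴; J_BC = π(0.0880)⁴/32 = 5.89×10^-6 m⁴.
θ = (T/G)·Σ L_i/J_i = (141.0/17.6×10⁹)·(0.815/4.51×10^-7 + 1.65/5.89×10^-6) = 0.01672 rad.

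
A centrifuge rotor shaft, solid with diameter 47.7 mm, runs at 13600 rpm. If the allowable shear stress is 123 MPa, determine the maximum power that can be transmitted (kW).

J = πd⁴/32 = π(0.0477)⁴/32 = 5.082×10^-7 m⁴.
T_max = τ_allow·J/r = 1.23×10^8 × 5.082×10^-7 / 0.0239 = 2621 N·m.
ω = 2π·13600/60 = 1424 rad/s, so P_max = T_max·ω = 3.733×10^6 W.

3730 kW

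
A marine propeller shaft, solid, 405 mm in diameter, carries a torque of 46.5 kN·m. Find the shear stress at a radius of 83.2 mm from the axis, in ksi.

J = πd⁴/32 = π(0.405)⁴/32 = 2.641×10^-3 m⁴.
Shear stress varies linearly with radius: τ = T·r/J = 46500 × 0.0832 / 2.641×10^-3 = 1.465×10^6 Pa.

0.212 ksi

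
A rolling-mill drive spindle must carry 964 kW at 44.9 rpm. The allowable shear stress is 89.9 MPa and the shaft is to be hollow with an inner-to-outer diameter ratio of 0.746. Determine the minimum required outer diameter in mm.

ω = 2π·44.9/60 = 4.702 rad/s, so T = P/ω = 964×10³ / 4.702 = 205000 N·m.
For a hollow shaft with d_i/d_o = 0.746: τ_max = 16T/(π d_o³ (1−k⁴)), so d_o = [16T/(π τ_allow (1−k⁴))]^(1/3) = [16·205000/(π·8.99×10^7·0.6903)]^(1/3) = 0.2562 m.

256 mm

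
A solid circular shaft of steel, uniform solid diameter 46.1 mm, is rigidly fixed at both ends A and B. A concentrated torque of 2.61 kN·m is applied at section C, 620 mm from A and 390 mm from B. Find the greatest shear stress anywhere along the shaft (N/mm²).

With uniform GJ and both ends fixed, compatibility θ_AC = θ_CB gives T_A·a = T_B·b, together with T_A + T_B = T₀.
T_A = T₀·b/(a+b) = 2610·390/1010 = 1008 N·m; T_B = 1602 N·m.
τ in each portion: τ_AC = 5.24×10^7 Pa, τ_CB = 8.33×10^7 Pa; maximum is in CB.
τ_max = T_CB·r/J = 1602·0.0231/4.43×10^-7 = 8.329×10^7 Pa.

83.3 N/mm²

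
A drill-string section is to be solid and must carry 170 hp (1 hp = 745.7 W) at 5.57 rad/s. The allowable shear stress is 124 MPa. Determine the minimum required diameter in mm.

ω = 5.57 rad/s, so T = P/ω = 170×745.7 / 5.570 = 22760 N·m.
For a solid shaft τ_max = 16T/(πd³), so d = (16T/(π τ_allow))^(1/3) = (16·22760/(π·1.24×10^8))^(1/3) = 0.09778 m.

97.8 mm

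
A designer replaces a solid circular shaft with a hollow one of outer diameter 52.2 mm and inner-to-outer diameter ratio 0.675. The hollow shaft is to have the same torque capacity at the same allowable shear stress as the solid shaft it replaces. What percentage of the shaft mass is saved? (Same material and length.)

Equal τ_max and T ⇒ the solid shaft needs d_s³ = d_o³(1−k⁴), so d_s = 52.2·(1−0.675⁴)^(1/3) = 48.30 mm.
Area ratio A_h/A_s = d_o²(1−k²)/d_s² = (1−k²)/(1−k⁴)^(2/3) = 0.6357.
Mass saving = 1 − 0.6357 = 36.4 %.

36.4 %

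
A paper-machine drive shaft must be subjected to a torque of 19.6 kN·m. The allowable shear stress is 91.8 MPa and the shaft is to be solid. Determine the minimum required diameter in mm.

For a solid shaft τ_max = 16T/(πd³), so d = (16T/(π τ_allow))^(1/3) = (16·19600/(π·9.18×10^7))^(1/3) = 0.1028 m.

103 mm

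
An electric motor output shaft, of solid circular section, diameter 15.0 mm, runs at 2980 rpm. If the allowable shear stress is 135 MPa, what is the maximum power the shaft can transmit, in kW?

27.9 kW

J = πd⁴/32 = π(0.0150)⁴/32 = 4.970×10^-9 m⁴.
T_max = τ_allow·J/r = 1.35×10^8 × 4.970×10^-9 / 0.00750 = 89.46 N·m.
ω = 2π·2980/60 = 312.1 rad/s, so P_max = T_max·ω = 2.792×10^4 W.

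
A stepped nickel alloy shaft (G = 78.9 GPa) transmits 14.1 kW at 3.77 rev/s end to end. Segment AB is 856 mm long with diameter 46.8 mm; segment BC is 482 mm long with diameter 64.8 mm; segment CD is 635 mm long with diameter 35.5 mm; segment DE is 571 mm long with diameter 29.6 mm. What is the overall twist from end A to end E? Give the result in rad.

0.104 rad

ω = 2π·3.77 = 23.69 rad/s, so T = P/ω = 14.1×10³ / 23.69 = 595.2 N·m.
J_AB = π(0.0468)⁴/32 = 4.71×10^-7 m⁴; J_BC = π(0.0648)⁴/32 = 1.73×10^-6 m⁴; J_CD = π(0.0355)⁴/32 = 1.56×10^-7 m⁴; J_DE = π(0.0296)⁴/32 = 7.54×10^-8 m⁴.
θ = (T/G)·Σ L_i/J_i = (595.2/78.9×10⁹)·(0.856/4.71×10^-7 + 0.482/1.73×10^-6 + 0.635/1.56×10^-7 + 0.571/7.54×10^-8) = 0.1037 rad.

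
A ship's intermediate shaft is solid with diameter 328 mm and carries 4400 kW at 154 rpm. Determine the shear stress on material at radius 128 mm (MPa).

ω = 2π·154/60 = 16.13 rad/s, so T = P/ω = 4400×10³ / 16.13 = 272800 N·m.
J = πd⁴/32 = π(0.328)⁴/32 = 1.136×10^-3 m⁴.
Shear stress varies linearly with radius: τ = T·r/J = 272800 × 0.128 / 1.136×10^-3 = 3.073×10^7 Pa.

30.7 MPa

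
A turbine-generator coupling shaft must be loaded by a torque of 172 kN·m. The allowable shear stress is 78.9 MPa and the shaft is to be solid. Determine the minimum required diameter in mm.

223 mm

For a solid shaft τ_max = 16T/(πd³), so d = (16T/(π τ_allow))^(1/3) = (16·172000/(π·7.89×10^7))^(1/3) = 0.2231 m.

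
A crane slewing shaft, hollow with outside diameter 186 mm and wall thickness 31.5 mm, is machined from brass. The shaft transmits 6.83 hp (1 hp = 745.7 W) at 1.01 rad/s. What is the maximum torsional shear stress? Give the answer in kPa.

ω = 1.01 rad/s, so T = P/ω = 6.83×745.7 / 1.010 = 5043 N·m.
J = π(d_o⁴ − d_i⁴)/32 = π(0.186⁴ − 0.123⁴)/32 = 9.503×10^-5 m⁴.
τ_max = T·r/J = 5043 × 0.0930 / 9.503×10^-5 = 4.935×10^6 Pa.

4930 kPa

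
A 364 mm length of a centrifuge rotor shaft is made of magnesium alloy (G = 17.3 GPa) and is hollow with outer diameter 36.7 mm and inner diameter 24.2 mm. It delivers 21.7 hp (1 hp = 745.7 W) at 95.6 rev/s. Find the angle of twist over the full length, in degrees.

0.225°

ω = 2π·95.6 = 600.7 rad/s, so T = P/ω = 21.7×745.7 / 600.7 = 26.94 N·m.
J = π(d_o⁴ − d_i⁴)/32 = π(0.0367⁴ − 0.0242⁴)/32 = 1.444×10^-7 m⁴.
θ = T·L/(G·J) = 26.94 × 0.364 / (17.3×10⁹ × 1.444×10^-7) = 3.925×10^-3 rad.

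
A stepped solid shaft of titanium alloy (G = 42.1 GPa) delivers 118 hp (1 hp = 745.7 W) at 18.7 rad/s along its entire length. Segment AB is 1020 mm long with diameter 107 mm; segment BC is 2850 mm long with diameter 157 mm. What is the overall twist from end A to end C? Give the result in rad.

0.0142 rad

ω = 18.7 rad/s, so T = P/ω = 118×745.7 / 18.70 = 4705 N·m.
J_AB = π(0.107)⁴/32 = 1.29×10^-5 m⁴; J_BC = π(0.157)⁴/32 = 5.96×10^-5 m⁴.
θ = (T/G)·Σ L_i/J_i = (4705/42.1×10⁹)·(1.02/1.29×10^-5 + 2.85/5.96×10^-5) = 0.01420 rad.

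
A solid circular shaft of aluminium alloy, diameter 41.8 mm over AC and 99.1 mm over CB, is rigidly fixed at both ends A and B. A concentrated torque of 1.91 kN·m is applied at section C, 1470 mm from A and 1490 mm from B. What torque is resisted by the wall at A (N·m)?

59.4 N·m

Compatibility: T_A·a/J_AC = T_B·b/J_CB with T_A + T_B = T₀.
J_AC = 3.00×10^-7 m⁴, J_CB = 9.47×10^-6 m⁴, so T_A = T₀·(J_AC/a)/((J_AC/a)+(J_CB/b)) = 59.37 N·m, T_B = 1851 N·m.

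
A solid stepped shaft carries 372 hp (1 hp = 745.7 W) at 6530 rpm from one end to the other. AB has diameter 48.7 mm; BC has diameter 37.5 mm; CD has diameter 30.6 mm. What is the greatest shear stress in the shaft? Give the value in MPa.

ω = 2π·6530/60 = 683.8 rad/s, so T = P/ω = 372×745.7 / 683.8 = 405.7 N·m.
Under the same torque, τ_max = 16T/(πd³) is largest where d is smallest — segment CD (d = 30.6 mm).
τ_max = 16·405.7/(π·(0.0306)³) = 7.211×10^7 Pa.

72.1 MPa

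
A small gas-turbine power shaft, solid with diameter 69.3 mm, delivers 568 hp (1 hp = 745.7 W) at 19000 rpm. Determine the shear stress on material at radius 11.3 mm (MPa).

ω = 2π·19000/60 = 1990 rad/s, so T = P/ω = 568×745.7 / 1990 = 212.9 N·m.
J = πd⁴/32 = π(0.0693)⁴/32 = 2.264×10^-6 m⁴.
Shear stress varies linearly with radius: τ = T·r/J = 212.9 × 0.0113 / 2.264×10^-6 = 1.062×10^6 Pa.

1.06 MPa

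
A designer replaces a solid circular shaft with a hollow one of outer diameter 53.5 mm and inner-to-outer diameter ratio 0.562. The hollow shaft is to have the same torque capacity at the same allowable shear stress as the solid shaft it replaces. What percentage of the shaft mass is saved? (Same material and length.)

Equal τ_max and T ⇒ the solid shaft needs d_s³ = d_o³(1−k⁴), so d_s = 53.5·(1−0.562⁴)^(1/3) = 51.66 mm.
Area ratio A_h/A_s = d_o²(1−k²)/d_s² = (1−k²)/(1−k⁴)^(2/3) = 0.7338.
Mass saving = 1 − 0.7338 = 26.6 %.

26.6 %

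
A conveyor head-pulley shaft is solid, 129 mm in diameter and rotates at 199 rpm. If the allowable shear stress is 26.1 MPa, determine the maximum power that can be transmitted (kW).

229 kW

J = πd⁴/32 = π(0.129)⁴/32 = 2.719×10^-5 m⁴.
T_max = τ_allow·J/r = 2.61×10^7 × 2.719×10^-5 / 0.0645 = 11000 N·m.
ω = 2π·199/60 = 20.84 rad/s, so P_max = T_max·ω = 2.293×10^5 W.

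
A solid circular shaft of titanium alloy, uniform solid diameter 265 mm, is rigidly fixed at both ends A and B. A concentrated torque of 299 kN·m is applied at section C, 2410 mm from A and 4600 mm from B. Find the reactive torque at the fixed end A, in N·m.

With uniform GJ and both ends fixed, compatibility θ_AC = θ_CB gives T_A·a = T_B·b, together with T_A + T_B = T₀.
T_A = T₀·b/(a+b) = 299000·4600/7010 = 196200 N·m; T_B = 102800 N·m.

196000 N·m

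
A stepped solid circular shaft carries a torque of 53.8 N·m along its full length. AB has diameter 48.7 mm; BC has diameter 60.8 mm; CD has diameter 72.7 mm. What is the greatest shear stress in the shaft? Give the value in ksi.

Under the same torque, τ_max = 16T/(πd³) is largest where d is smallest — segment AB (d = 48.7 mm).
τ_max = 16·53.80/(π·(0.0487)³) = 2.372×10^6 Pa.

0.344 ksi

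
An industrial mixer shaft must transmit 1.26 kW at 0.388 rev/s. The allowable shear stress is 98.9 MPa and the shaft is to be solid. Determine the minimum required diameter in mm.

ω = 2π·0.388 = 2.438 rad/s, so T = P/ω = 1.26×10³ / 2.438 = 516.8 N·m.
For a solid shaft τ_max = 16T/(πd³), so d = (16T/(π τ_allow))^(1/3) = (16·516.8/(π·9.89×10^7))^(1/3) = 0.02986 m.

29.9 mm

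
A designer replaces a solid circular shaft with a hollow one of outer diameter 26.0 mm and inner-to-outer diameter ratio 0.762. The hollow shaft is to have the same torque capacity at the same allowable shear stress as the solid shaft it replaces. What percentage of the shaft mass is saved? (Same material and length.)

Equal τ_max and T ⇒ the solid shaft needs d_s³ = d_o³(1−k⁴), so d_s = 26.0·(1−0.762⁴)^(1/3) = 22.67 mm.
Area ratio A_h/A_s = d_o²(1−k²)/d_s² = (1−k²)/(1−k⁴)^(2/3) = 0.5516.
Mass saving = 1 − 0.5516 = 44.8 %.

44.8 %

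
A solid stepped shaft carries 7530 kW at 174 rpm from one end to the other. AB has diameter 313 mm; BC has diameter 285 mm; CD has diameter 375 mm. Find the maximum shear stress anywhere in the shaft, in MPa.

90.9 MPa

ω = 2π·174/60 = 18.22 rad/s, so T = P/ω = 7530×10³ / 18.22 = 413300 N·m.
Under the same torque, τ_max = 16T/(πd³) is largest where d is smallest — segment BC (d = 285 mm).
τ_max = 16·413300/(π·(0.285)³) = 9.092×10^7 Pa.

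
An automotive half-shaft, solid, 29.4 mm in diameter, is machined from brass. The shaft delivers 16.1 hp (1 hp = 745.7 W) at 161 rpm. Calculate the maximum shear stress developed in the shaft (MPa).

ω = 2π·161/60 = 16.86 rad/s, so T = P/ω = 16.1×745.7 / 16.86 = 712.1 N·m.
J = πd⁴/32 = π(0.0294)⁴/32 = 7.335×10^-8 m⁴.
τ_max = T·r/J = 712.1 × 0.0147 / 7.335×10^-8 = 1.427×10^8 Pa.

143 MPa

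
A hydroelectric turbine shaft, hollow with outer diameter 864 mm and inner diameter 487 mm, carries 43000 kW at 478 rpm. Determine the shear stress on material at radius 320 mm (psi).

ω = 2π·478/60 = 50.06 rad/s, so T = P/ω = 43000×10³ / 50.06 = 859000 N·m.
J = π(d_o⁴ − d_i⁴)/32 = π(0.864⁴ − 0.487⁴)/32 = 0.04919 m⁴.
Shear stress varies linearly with radius: τ = T·r/J = 859000 × 0.320 / 0.04919 = 5.589×10^6 Pa.

811 psi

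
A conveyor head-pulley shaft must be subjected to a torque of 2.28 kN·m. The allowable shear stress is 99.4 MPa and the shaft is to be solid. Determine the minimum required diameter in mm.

48.9 mm

For a solid shaft τ_max = 16T/(πd³), so d = (16T/(π τ_allow))^(1/3) = (16·2280/(π·9.94×10^7))^(1/3) = 0.04888 m.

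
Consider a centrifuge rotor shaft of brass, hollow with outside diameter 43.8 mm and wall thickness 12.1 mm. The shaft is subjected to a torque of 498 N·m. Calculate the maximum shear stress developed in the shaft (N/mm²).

31.4 N/mm²

J = π(d_o⁴ − d_i⁴)/32 = π(0.0438⁴ − 0.0196⁴)/32 = 3.468×10^-7 m⁴.
τ_max = T·r/J = 498.0 × 0.0219 / 3.468×10^-7 = 3.144×10^7 Pa.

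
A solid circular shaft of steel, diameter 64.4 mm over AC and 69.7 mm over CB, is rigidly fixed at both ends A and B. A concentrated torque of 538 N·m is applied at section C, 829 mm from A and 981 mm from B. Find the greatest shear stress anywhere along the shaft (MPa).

Compatibility: T_A·a/J_AC = T_B·b/J_CB with T_A + T_B = T₀.
J_AC = 1.69×10^-6 m⁴, J_CB = 2.32×10^-6 m⁴, so T_A = T₀·(J_AC/a)/((J_AC/a)+(J_CB/b)) = 249.1 N·m, T_B = 288.9 N·m.
τ in each portion: τ_AC = 4.75×10^6 Pa, τ_CB = 4.34×10^6 Pa; maximum is in AC.
τ_max = T_AC·r/J = 249.1·0.0322/1.69×10^-6 = 4.751×10^6 Pa.

4.75 MPa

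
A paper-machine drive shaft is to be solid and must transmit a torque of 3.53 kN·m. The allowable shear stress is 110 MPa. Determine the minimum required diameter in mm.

For a solid shaft τ_max = 16T/(πd³), so d = (16T/(π τ_allow))^(1/3) = (16·3530/(π·1.10×10^8))^(1/3) = 0.05467 m.

54.7 mm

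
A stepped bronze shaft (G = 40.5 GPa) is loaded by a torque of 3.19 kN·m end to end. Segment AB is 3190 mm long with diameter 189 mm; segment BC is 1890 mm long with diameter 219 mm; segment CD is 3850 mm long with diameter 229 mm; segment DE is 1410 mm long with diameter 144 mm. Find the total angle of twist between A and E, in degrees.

0.368°

J_AB = π(0.189)⁴/32 = 1.25×10^-4 m⁴; J_BC = π(0.219)⁴/32 = 2.26×10^-4 m⁴; J_CD = π(0.229)⁴/32 = 2.70×10^-4 m⁴; J_DE = π(0.144)⁴/32 = 4.22×10^-5 m⁴.
θ = (T/G)·Σ L_i/J_i = (3190/40.5×10⁹)·(3.19/1.25×10^-4 + 1.89/2.26×10^-4 + 3.85/2.70×10^-4 + 1.41/4.22×10^-5) = 6.419×10^-3 rad.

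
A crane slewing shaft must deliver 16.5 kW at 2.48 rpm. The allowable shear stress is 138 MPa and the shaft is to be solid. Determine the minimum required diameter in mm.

ω = 2π·2.48/60 = 0.2597 rad/s, so T = P/ω = 16.5×10³ / 0.2597 = 63530 N·m.
For a solid shaft τ_max = 16T/(πd³), so d = (16T/(π τ_allow))^(1/3) = (16·63530/(π·1.38×10^8))^(1/3) = 0.1329 m.

133 mm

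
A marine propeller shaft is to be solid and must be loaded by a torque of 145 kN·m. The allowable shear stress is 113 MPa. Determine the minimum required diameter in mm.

187 mm

For a solid shaft τ_max = 16T/(πd³), so d = (16T/(π τ_allow))^(1/3) = (16·145000/(π·1.13×10^8))^(1/3) = 0.1870 m.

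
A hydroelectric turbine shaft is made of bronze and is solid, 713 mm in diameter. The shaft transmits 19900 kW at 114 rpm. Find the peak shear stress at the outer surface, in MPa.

23.4 MPa

ω = 2π·114/60 = 11.94 rad/s, so T = P/ω = 19900×10³ / 11.94 = 1.667e6 N·m.
J = πd⁴/32 = π(0.713)⁴/32 = 0.02537 m⁴.
τ_max = T·r/J = 1.667e6 × 0.356 / 0.02537 = 2.342×10^7 Pa.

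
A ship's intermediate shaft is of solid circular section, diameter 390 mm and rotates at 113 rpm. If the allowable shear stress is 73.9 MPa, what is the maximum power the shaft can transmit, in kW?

10200 kW

J = πd⁴/32 = π(0.390)⁴/32 = 2.271×10^-3 m⁴.
T_max = τ_allow·J/r = 7.39×10^7 × 2.271×10^-3 / 0.195 = 860700 N·m.
ω = 2π·113/60 = 11.83 rad/s, so P_max = T_max·ω = 1.019×10^7 W.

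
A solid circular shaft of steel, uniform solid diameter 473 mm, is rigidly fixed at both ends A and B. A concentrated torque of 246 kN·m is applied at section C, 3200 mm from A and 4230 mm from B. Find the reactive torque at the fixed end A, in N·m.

140000 N·m

With uniform GJ and both ends fixed, compatibility θ_AC = θ_CB gives T_A·a = T_B·b, together with T_A + T_B = T₀.
T_A = T₀·b/(a+b) = 246000·4230/7430 = 140100 N·m; T_B = 105900 N·m.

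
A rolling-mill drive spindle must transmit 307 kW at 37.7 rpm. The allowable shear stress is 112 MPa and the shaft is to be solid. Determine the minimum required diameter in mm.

152 mm

ω = 2π·37.7/60 = 3.948 rad/s, so T = P/ω = 307×10³ / 3.948 = 77760 N·m.
For a solid shaft τ_max = 16T/(πd³), so d = (16T/(π τ_allow))^(1/3) = (16·77760/(π·1.12×10^8))^(1/3) = 0.1523 m.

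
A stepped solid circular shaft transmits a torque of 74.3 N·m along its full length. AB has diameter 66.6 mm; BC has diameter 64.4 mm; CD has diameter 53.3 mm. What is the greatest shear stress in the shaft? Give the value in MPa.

2.50 MPa

Under the same torque, τ_max = 16T/(πd³) is largest where d is smallest — segment CD (d = 53.3 mm).
τ_max = 16·74.30/(π·(0.0533)³) = 2.499×10^6 Pa.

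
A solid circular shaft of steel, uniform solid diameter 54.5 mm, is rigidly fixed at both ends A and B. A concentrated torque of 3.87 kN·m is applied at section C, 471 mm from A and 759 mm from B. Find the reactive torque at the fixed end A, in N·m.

With uniform GJ and both ends fixed, compatibility θ_AC = θ_CB gives T_A·a = T_B·b, together with T_A + T_B = T₀.
T_A = T₀·b/(a+b) = 3870·759/1230 = 2388 N·m; T_B = 1482 N·m.

2390 N·m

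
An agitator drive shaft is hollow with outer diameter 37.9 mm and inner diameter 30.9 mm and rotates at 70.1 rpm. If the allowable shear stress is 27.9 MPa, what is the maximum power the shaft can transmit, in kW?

1.22 kW

J = π(d_o⁴ − d_i⁴)/32 = π(0.0379⁴ − 0.0309⁴)/32 = 1.131×10^-7 m⁴.
T_max = τ_allow·J/r = 2.79×10^7 × 1.131×10^-7 / 0.0189 = 166.5 N·m.
ω = 2π·70.1/60 = 7.341 rad/s, so P_max = T_max·ω = 1222 W.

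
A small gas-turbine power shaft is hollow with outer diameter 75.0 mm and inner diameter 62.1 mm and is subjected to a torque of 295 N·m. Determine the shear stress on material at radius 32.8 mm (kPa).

5880 kPa

J = π(d_o⁴ − d_i⁴)/32 = π(0.0750⁴ − 0.0621⁴)/32 = 1.646×10^-6 m⁴.
Shear stress varies linearly with radius: τ = T·r/J = 295.0 × 0.0328 / 1.646×10^-6 = 5.878×10^6 Pa.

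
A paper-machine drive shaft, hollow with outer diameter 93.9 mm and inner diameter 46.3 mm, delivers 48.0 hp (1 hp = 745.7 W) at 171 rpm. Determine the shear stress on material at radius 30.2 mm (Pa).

ω = 2π·171/60 = 17.91 rad/s, so T = P/ω = 48.0×745.7 / 17.91 = 1999 N·m.
J = π(d_o⁴ − d_i⁴)/32 = π(0.0939⁴ − 0.0463⁴)/32 = 7.181×10^-6 m⁴.
Shear stress varies linearly with radius: τ = T·r/J = 1999 × 0.0302 / 7.181×10^-6 = 8.406×10^6 Pa.

8.41e6 Pa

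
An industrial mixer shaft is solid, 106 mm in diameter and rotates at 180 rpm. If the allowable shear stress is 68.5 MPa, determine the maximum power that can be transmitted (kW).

302 kW

J = πd⁴/32 = π(0.106)⁴/32 = 1.239×10^-5 m⁴.
T_max = τ_allow·J/r = 6.85×10^7 × 1.239×10^-5 / 0.0530 = 16020 N·m.
ω = 2π·180/60 = 18.85 rad/s, so P_max = T_max·ω = 3.020×10^5 W.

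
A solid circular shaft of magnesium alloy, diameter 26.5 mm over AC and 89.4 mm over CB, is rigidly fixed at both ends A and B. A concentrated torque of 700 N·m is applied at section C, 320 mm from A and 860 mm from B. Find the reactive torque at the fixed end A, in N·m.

Compatibility: T_A·a/J_AC = T_B·b/J_CB with T_A + T_B = T₀.
J_AC = 4.84×10^-8 m⁴, J_CB = 6.27×10^-6 m⁴, so T_A = T₀·(J_AC/a)/((J_AC/a)+(J_CB/b)) = 14.23 N·m, T_B = 685.8 N·m.

14.2 N·m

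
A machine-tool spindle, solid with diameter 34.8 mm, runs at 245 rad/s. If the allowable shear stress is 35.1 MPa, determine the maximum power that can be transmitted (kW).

71.2 kW

J = πd⁴/32 = π(0.0348)⁴/32 = 1.440×10^-7 m⁴.
T_max = τ_allow·J/r = 3.51×10^7 × 1.440×10^-7 / 0.0174 = 290.5 N·m.
ω = 245 rad/s, so P_max = T_max·ω = 7.116×10^4 W.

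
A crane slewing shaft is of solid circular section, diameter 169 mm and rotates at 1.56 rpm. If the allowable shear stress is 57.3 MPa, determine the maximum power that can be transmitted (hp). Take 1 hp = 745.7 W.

11.9 hp

J = πd⁴/32 = π(0.169)⁴/32 = 8.008×10^-5 m⁴.
T_max = τ_allow·J/r = 5.73×10^7 × 8.008×10^-5 / 0.0845 = 54310 N·m.
ω = 2π·1.56/60 = 0.1634 rad/s, so P_max = T_max·ω = 8872 W.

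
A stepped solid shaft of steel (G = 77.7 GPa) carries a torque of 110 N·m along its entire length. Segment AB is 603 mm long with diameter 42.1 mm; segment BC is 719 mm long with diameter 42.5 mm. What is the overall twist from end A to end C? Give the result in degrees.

J_AB = π(0.0421)⁴/32 = 3.08×10^-7 m⁴; J_BC = π(0.0425)⁴/32 = 3.20×10^-7 m⁴.
θ = (T/G)·Σ L_i/J_i = (110.0/77.7×10⁹)·(0.603/3.08×10^-7 + 0.719/3.20×10^-7) = 5.946×10^-3 rad.

0.341°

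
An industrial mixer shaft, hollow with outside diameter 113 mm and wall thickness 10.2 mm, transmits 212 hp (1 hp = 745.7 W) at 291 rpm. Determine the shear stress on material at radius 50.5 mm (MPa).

29.8 MPa

ω = 2π·291/60 = 30.47 rad/s, so T = P/ω = 212×745.7 / 30.47 = 5188 N·m.
J = π(d_o⁴ − d_i⁴)/32 = π(0.113⁴ − 0.0926⁴)/32 = 8.789×10^-6 m⁴.
Shear stress varies linearly with radius: τ = T·r/J = 5188 × 0.0505 / 8.789×10^-6 = 2.981×10^7 Pa.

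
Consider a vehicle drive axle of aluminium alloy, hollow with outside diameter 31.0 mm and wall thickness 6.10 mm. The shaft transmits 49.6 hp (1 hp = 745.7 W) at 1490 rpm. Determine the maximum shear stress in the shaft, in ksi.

ω = 2π·1490/60 = 156.0 rad/s, so T = P/ω = 49.6×745.7 / 156.0 = 237.0 N·m.
J = π(d_o⁴ − d_i⁴)/32 = π(0.0310⁴ − 0.0188⁴)/32 = 7.840×10^-8 m⁴.
τ_max = T·r/J = 237.0 × 0.0155 / 7.840×10^-8 = 4.686×10^7 Pa.

6.80 ksi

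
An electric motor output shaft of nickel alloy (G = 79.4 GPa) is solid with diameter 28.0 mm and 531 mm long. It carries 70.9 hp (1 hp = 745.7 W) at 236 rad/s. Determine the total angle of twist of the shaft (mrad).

ω = 236 rad/s, so T = P/ω = 70.9×745.7 / 236.0 = 224.0 N·m.
J = πd⁴/32 = π(0.0280)⁴/32 = 6.034×10^-8 m⁴.
θ = T·L/(G·J) = 224.0 × 0.531 / (79.4×10⁹ × 6.034×10^-8) = 0.02483 rad.

24.8 mrad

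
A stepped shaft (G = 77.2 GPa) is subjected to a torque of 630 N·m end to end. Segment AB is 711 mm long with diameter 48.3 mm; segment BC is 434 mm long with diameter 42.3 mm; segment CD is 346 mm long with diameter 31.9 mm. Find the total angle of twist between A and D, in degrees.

J_AB = π(0.0483)⁴/32 = 5.34×10^-7 m⁴; J_BC = π(0.0423)⁴/32 = 3.14×10^-7 m⁴; J_CD = π(0.0319)⁴/32 = 1.02×10^-7 m⁴.
θ = (T/G)·Σ L_i/J_i = (630.0/77.2×10⁹)·(0.711/5.34×10^-7 + 0.434/3.14×10^-7 + 0.346/1.02×10^-7) = 0.04990 rad.

2.86°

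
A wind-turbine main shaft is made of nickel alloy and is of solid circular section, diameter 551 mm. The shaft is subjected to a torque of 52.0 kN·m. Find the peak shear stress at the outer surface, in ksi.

J = πd⁴/32 = π(0.551)⁴/32 = 9.049×10^-3 m⁴.
τ_max = T·r/J = 52000 × 0.276 / 9.049×10^-3 = 1.583×10^6 Pa.

0.230 ksi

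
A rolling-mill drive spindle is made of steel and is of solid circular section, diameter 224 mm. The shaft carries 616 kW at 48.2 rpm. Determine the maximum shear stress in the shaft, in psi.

8020 psi

ω = 2π·48.2/60 = 5.047 rad/s, so T = P/ω = 616×10³ / 5.047 = 122000 N·m.
J = πd⁴/32 = π(0.224)⁴/32 = 2.472×10^-4 m⁴.
τ_max = T·r/J = 122000 × 0.112 / 2.472×10^-4 = 5.530×10^7 Pa.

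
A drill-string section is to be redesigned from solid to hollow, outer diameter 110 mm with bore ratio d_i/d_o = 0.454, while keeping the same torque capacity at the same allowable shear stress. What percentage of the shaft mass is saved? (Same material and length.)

18.3 %

Equal τ_max and T ⇒ the solid shaft needs d_s³ = d_o³(1−k⁴), so d_s = 110·(1−0.454⁴)^(1/3) = 108.4 mm.
Area ratio A_h/A_s = d_o²(1−k²)/d_s² = (1−k²)/(1−k⁴)^(2/3) = 0.8172.
Mass saving = 1 − 0.8172 = 18.3 %.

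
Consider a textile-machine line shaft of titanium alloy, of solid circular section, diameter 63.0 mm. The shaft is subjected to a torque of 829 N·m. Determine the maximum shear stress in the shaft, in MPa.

J = πd⁴/32 = π(0.0630)⁴/32 = 1.547×10^-6 m⁴.
τ_max = T·r/J = 829.0 × 0.0315 / 1.547×10^-6 = 1.689×10^7 Pa.

16.9 MPa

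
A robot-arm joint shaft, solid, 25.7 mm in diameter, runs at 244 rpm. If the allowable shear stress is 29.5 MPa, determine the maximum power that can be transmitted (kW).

2.51 kW

J = πd⁴/32 = π(0.0257)⁴/32 = 4.283×10^-8 m⁴.
T_max = τ_allow·J/r = 2.95×10^7 × 4.283×10^-8 / 0.0129 = 98.32 N·m.
ω = 2π·244/60 = 25.55 rad/s, so P_max = T_max·ω = 2512 W.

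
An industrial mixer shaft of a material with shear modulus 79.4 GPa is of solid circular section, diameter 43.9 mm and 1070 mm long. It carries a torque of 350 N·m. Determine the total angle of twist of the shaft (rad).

0.0129 rad

J = πd⁴/32 = π(0.0439)⁴/32 = 3.646×10^-7 m⁴.
θ = T·L/(G·J) = 350.0 × 1.07 / (79.4×10⁹ × 3.646×10^-7) = 0.01294 rad.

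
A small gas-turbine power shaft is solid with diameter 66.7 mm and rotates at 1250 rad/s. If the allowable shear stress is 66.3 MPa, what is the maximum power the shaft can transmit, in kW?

4830 kW

J = πd⁴/32 = π(0.0667)⁴/32 = 1.943×10^-6 m⁴.
T_max = τ_allow·J/r = 6.63×10^7 × 1.943×10^-6 / 0.0334 = 3863 N·m.
ω = 1250 rad/s, so P_max = T_max·ω = 4.829×10^6 W.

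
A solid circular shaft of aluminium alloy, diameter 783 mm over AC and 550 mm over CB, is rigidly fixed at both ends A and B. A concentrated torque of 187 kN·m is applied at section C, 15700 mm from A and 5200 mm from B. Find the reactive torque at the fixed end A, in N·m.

Compatibility: T_A·a/J_AC = T_B·b/J_CB with T_A + T_B = T₀.
J_AC = 0.0369 m⁴, J_CB = 8.98×10^-3 m⁴, so T_A = T₀·(J_AC/a)/((J_AC/a)+(J_CB/b)) = 107800 N·m, T_B = 79220 N·m.

108000 N·m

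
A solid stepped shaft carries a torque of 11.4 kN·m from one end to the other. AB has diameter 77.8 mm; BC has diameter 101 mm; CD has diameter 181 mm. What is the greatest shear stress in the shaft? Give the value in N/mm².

123 N/mm²

Under the same torque, τ_max = 16T/(πd³) is largest where d is smallest — segment AB (d = 77.8 mm).
τ_max = 16·11400/(π·(0.0778)³) = 1.233×10^8 Pa.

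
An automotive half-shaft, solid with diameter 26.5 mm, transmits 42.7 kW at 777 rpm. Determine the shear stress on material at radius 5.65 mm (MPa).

61.2 MPa

ω = 2π·777/60 = 81.37 rad/s, so T = P/ω = 42.7×10³ / 81.37 = 524.8 N·m.
J = πd⁴/32 = π(0.0265)⁴/32 = 4.842×10^-8 m⁴.
Shear stress varies linearly with radius: τ = T·r/J = 524.8 × 0.00565 / 4.842×10^-8 = 6.124×10^7 Pa.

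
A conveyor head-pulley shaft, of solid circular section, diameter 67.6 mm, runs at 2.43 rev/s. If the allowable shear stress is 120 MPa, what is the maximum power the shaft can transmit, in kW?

111 kW

J = πd⁴/32 = π(0.0676)⁴/32 = 2.050×10^-6 m⁴.
T_max = τ_allow·J/r = 1.20×10^8 × 2.050×10^-6 / 0.0338 = 7279 N·m.
ω = 2π·2.43 = 15.27 rad/s, so P_max = T_max·ω = 1.111×10^5 W.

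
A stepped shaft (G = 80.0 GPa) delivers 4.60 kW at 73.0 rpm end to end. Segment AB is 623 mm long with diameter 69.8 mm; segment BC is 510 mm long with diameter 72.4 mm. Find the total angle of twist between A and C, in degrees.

0.197°

ω = 2π·73.0/60 = 7.645 rad/s, so T = P/ω = 4.60×10³ / 7.645 = 601.7 N·m.
J_AB = π(0.0698)⁴/32 = 2.33×10^-6 m⁴; J_BC = π(0.0724)⁴/32 = 2.70×10^-6 m⁴.
θ = (T/G)·Σ L_i/J_i = (601.7/80.0×10⁹)·(0.623/2.33×10^-6 + 0.510/2.70×10^-6) = 3.433×10^-3 rad.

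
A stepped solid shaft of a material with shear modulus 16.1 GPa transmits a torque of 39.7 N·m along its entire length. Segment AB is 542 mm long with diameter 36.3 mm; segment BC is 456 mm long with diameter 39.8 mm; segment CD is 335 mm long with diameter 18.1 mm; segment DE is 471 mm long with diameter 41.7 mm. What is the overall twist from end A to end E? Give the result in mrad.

94.7 mrad

J_AB = π(0.0363)⁴/32 = 1.70×10^-7 m⁴; J_BC = π(0.0398)⁴/32 = 2.46×10^-7 m⁴; J_CD = π(0.0181)⁴/32 = 1.05×10^-8 m⁴; J_DE = π(0.0417)⁴/32 = 2.97×10^-7 m⁴.
θ = (T/G)·Σ L_i/J_i = (39.70/16.1×10⁹)·(0.542/1.70×10^-7 + 0.456/2.46×10^-7 + 0.335/1.05×10^-8 + 0.471/2.97×10^-7) = 0.09471 rad.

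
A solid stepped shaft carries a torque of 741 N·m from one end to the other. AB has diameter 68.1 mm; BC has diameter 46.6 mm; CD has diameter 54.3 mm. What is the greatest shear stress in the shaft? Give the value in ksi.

Under the same torque, τ_max = 16T/(πd³) is largest where d is smallest — segment BC (d = 46.6 mm).
τ_max = 16·741.0/(π·(0.0466)³) = 3.729×10^7 Pa.

5.41 ksi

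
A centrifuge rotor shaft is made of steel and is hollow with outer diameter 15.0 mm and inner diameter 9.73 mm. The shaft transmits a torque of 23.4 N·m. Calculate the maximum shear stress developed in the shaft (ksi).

6.22 ksi

J = π(d_o⁴ − d_i⁴)/32 = π(0.0150⁴ − 0.00973⁴)/32 = 4.090×10^-9 m⁴.
τ_max = T·r/J = 23.40 × 0.00750 / 4.090×10^-9 = 4.291×10^7 Pa.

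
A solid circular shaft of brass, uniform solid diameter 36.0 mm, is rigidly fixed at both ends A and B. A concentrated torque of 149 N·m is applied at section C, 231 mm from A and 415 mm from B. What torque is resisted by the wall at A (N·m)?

95.7 N·m

With uniform GJ and both ends fixed, compatibility θ_AC = θ_CB gives T_A·a = T_B·b, together with T_A + T_B = T₀.
T_A = T₀·b/(a+b) = 149.0·415/646.0 = 95.72 N·m; T_B = 53.28 N·m.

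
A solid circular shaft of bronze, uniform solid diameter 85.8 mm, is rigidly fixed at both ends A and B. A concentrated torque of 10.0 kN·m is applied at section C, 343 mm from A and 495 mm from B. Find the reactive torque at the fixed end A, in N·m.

With uniform GJ and both ends fixed, compatibility θ_AC = θ_CB gives T_A·a = T_B·b, together with T_A + T_B = T₀.
T_A = T₀·b/(a+b) = 10000·495/838.0 = 5907 N·m; T_B = 4093 N·m.

5910 N·m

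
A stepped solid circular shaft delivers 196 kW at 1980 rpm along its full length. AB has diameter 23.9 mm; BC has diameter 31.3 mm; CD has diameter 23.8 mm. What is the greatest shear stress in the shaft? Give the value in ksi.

51.8 ksi

ω = 2π·1980/60 = 207.3 rad/s, so T = P/ω = 196×10³ / 207.3 = 945.3 N·m.
Under the same torque, τ_max = 16T/(πd³) is largest where d is smallest — segment CD (d = 23.8 mm).
τ_max = 16·945.3/(π·(0.0238)³) = 3.571×10^8 Pa.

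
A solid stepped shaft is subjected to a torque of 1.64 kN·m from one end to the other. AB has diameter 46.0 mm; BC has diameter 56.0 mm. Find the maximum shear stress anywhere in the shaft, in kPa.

85800 kPa

Under the same torque, τ_max = 16T/(πd³) is largest where d is smallest — segment AB (d = 46.0 mm).
τ_max = 16·1640/(π·(0.0460)³) = 8.581×10^7 Pa.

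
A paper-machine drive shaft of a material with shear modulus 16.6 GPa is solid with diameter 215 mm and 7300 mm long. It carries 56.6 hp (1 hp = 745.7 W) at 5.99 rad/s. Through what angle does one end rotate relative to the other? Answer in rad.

ω = 5.99 rad/s, so T = P/ω = 56.6×745.7 / 5.990 = 7046 N·m.
J = πd⁴/32 = π(0.215)⁴/32 = 2.098×10^-4 m⁴.
θ = T·L/(G·J) = 7046 × 7.30 / (16.6×10⁹ × 2.098×10^-4) = 0.01477 rad.

0.0148 rad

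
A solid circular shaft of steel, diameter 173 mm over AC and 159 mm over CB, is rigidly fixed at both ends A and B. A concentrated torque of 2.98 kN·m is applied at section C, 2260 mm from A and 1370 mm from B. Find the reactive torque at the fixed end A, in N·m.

1370 N·m

Compatibility: T_A·a/J_AC = T_B·b/J_CB with T_A + T_B = T₀.
J_AC = 8.79×10^-5 m⁴, J_CB = 6.27×10^-5 m⁴, so T_A = T₀·(J_AC/a)/((J_AC/a)+(J_CB/b)) = 1369 N·m, T_B = 1611 N·m.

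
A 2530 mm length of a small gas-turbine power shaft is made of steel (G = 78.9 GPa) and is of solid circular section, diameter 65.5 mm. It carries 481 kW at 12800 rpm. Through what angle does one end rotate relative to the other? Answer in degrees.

ω = 2π·12800/60 = 1340 rad/s, so T = P/ω = 481×10³ / 1340 = 358.8 N·m.
J = πd⁴/32 = π(0.0655)⁴/32 = 1.807×10^-6 m⁴.
θ = T·L/(G·J) = 358.8 × 2.53 / (78.9×10⁹ × 1.807×10^-6) = 6.368×10^-3 rad.

0.365°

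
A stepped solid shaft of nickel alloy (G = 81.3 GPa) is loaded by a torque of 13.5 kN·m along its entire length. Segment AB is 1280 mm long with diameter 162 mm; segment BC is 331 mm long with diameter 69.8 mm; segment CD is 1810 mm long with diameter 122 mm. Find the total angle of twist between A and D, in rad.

0.0405 rad

J_AB = π(0.162)⁴/32 = 6.76×10^-5 m⁴; J_BC = π(0.0698)⁴/32 = 2.33×10^-6 m⁴; J_CD = π(0.122)⁴/32 = 2.17×10^-5 m⁴.
θ = (T/G)·Σ L_i/J_i = (13500/81.3×10⁹)·(1.28/6.76×10^-5 + 0.331/2.33×10^-6 + 1.81/2.17×10^-5) = 0.04055 rad.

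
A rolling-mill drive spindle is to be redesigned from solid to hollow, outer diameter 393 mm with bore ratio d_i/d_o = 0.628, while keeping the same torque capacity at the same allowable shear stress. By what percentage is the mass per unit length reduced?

Equal τ_max and T ⇒ the solid shaft needs d_s³ = d_o³(1−k⁴), so d_s = 393·(1−0.628⁴)^(1/3) = 371.5 mm.
Area ratio A_h/A_s = d_o²(1−k²)/d_s² = (1−k²)/(1−k⁴)^(2/3) = 0.6779.
Mass saving = 1 − 0.6779 = 32.2 %.

32.2 %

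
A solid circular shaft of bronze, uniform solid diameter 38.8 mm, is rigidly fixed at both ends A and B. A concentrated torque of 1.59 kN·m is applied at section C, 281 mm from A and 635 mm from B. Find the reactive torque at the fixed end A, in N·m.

With uniform GJ and both ends fixed, compatibility θ_AC = θ_CB gives T_A·a = T_B·b, together with T_A + T_B = T₀.
T_A = T₀·b/(a+b) = 1590·635/916.0 = 1102 N·m; T_B = 487.8 N·m.

1100 N·m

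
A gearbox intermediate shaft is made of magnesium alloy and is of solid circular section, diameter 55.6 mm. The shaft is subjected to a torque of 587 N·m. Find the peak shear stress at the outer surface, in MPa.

17.4 MPa

J = πd⁴/32 = π(0.0556)⁴/32 = 9.382×10^-7 m⁴.
τ_max = T·r/J = 587.0 × 0.0278 / 9.382×10^-7 = 1.739×10^7 Pa.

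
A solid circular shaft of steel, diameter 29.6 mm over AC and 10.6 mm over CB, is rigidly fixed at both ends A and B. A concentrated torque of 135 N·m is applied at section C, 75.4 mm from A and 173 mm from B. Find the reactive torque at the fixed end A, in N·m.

134 N·m

Compatibility: T_A·a/J_AC = T_B·b/J_CB with T_A + T_B = T₀.
J_AC = 7.54×10^-8 m⁴, J_CB = 1.24×10^-9 m⁴, so T_A = T₀·(J_AC/a)/((J_AC/a)+(J_CB/b)) = 134.0 N·m, T_B = 0.9608 N·m.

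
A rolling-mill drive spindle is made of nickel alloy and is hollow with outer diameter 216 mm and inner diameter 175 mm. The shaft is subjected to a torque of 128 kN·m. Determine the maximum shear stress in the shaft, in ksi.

16.5 ksi

J = π(d_o⁴ − d_i⁴)/32 = π(0.216⁴ − 0.175⁴)/32 = 1.216×10^-4 m⁴.
τ_max = T·r/J = 128000 × 0.108 / 1.216×10^-4 = 1.137×10^8 Pa.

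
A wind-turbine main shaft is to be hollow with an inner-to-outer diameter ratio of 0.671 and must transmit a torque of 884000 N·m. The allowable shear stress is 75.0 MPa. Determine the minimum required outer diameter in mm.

For a hollow shaft with d_i/d_o = 0.671: τ_max = 16T/(π d_o³ (1−k⁴)), so d_o = [16T/(π τ_allow (1−k⁴))]^(1/3) = [16·884000/(π·7.50×10^7·0.7973)]^(1/3) = 0.4223 m.

422 mm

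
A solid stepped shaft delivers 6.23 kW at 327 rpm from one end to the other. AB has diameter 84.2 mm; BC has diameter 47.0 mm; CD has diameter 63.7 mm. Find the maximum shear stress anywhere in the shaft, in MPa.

ω = 2π·327/60 = 34.24 rad/s, so T = P/ω = 6.23×10³ / 34.24 = 181.9 N·m.
Under the same torque, τ_max = 16T/(πd³) is largest where d is smallest — segment BC (d = 47.0 mm).
τ_max = 16·181.9/(π·(0.0470)³) = 8.925×10^6 Pa.

8.92 MPa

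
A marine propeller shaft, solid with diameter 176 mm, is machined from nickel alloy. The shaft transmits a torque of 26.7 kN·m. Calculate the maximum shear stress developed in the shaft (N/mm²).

24.9 N/mm²

J = πd⁴/32 = π(0.176)⁴/32 = 9.420×10^-5 m⁴.
τ_max = T·r/J = 26700 × 0.0880 / 9.420×10^-5 = 2.494×10^7 Pa.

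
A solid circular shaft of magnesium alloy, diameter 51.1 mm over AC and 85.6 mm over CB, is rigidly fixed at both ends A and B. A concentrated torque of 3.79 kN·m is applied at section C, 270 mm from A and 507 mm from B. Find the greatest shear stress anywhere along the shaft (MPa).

Compatibility: T_A·a/J_AC = T_B·b/J_CB with T_A + T_B = T₀.
J_AC = 6.69×10^-7 m⁴, J_CB = 5.27×10^-6 m⁴, so T_A = T₀·(J_AC/a)/((J_AC/a)+(J_CB/b)) = 729.8 N·m, T_B = 3060 N·m.
τ in each portion: τ_AC = 2.79×10^7 Pa, τ_CB = 2.48×10^7 Pa; maximum is in AC.
τ_max = T_AC·r/J = 729.8·0.0255/6.69×10^-7 = 2.785×10^7 Pa.

27.9 MPa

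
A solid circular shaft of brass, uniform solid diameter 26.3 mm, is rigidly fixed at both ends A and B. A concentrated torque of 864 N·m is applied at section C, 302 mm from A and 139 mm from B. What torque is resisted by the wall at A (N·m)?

With uniform GJ and both ends fixed, compatibility θ_AC = θ_CB gives T_A·a = T_B·b, together with T_A + T_B = T₀.
T_A = T₀·b/(a+b) = 864.0·139/441.0 = 272.3 N·m; T_B = 591.7 N·m.

272 N·m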